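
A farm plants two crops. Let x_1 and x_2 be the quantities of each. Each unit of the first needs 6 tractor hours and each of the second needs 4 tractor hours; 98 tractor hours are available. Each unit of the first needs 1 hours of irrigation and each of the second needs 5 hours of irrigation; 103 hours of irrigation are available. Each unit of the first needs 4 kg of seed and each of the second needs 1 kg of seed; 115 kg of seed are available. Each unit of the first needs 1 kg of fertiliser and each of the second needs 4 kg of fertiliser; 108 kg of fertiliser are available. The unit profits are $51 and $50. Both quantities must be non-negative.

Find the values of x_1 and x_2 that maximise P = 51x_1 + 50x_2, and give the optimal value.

x_1 = 3, x_2 = 20, maximum P = 1153

Extreme points and P = 51x_1 + 50x_2:
  (0, 0) → P = 0
  (0, 103/5) → P = 1030
  (49/3, 0) → P = 833
  (3, 20) → P = 1153

At the optimal vertex, 6x_1 + 4x_2 = 98 and x_1 + 5x_2 = 103.
Solving simultaneously gives x_1 = 3, x_2 = 20.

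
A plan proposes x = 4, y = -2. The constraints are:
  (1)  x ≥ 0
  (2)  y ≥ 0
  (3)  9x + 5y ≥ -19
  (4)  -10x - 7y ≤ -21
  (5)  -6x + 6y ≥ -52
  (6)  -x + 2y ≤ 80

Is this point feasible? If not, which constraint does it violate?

not feasible — violates (2)

Constraint (2): y = -2, which is not ≥ 0. All other constraints are satisfied.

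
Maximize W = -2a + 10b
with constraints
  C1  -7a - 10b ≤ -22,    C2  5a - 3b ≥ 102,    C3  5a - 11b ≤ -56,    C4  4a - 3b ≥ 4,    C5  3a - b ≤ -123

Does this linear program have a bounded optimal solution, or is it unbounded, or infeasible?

The boundaries 5a - 3b = 102 and 5a - 11b = -56 meet at (129/4, 79/4), but that point violates 3a - b ≤ -123. Every candidate vertex is excluded by some other constraint, so the feasible region is empty.

infeasible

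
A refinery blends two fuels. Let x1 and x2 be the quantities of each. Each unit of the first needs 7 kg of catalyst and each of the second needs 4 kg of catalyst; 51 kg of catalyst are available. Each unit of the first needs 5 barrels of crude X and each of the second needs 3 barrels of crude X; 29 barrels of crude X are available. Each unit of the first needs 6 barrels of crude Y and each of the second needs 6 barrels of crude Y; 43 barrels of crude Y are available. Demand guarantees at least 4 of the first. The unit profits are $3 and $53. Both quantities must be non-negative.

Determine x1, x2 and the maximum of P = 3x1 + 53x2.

x1 = 4, x2 = 3, maximum P = 171

Feasible corners and P = 3x1 + 53x2:
  (29/5, 0) → P = 87/5
  (4, 0) → P = 12
  (4, 3) → P = 171

The binding constraints are 5x1 + 3x2 = 29 and x1 = 4.
Solving simultaneously gives x1 = 4, x2 = 3.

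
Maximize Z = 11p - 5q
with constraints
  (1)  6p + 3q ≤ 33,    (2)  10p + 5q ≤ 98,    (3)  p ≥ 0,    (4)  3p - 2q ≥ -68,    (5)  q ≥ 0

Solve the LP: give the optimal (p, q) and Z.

p = 11/2, q = 0, maximum Z = 121/2

Vertices and Z = 11p - 5q:
  (0, 11) → Z = -55
  (11/2, 0) → Z = 121/2
  (0, 0) → Z = 0

At the optimal vertex, 6p + 3q = 33 and q = 0.
Solving simultaneously gives p = 11/2, q = 0.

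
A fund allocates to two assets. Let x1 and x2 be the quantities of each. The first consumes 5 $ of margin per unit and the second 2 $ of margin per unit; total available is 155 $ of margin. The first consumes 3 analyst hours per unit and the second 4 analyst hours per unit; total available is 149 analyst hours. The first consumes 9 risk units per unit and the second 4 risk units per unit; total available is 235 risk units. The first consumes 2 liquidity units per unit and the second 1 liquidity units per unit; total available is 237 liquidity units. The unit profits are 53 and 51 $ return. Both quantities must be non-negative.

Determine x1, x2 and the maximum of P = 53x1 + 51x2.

x1 = 43/3, x2 = 53/2, maximum P = 12667/6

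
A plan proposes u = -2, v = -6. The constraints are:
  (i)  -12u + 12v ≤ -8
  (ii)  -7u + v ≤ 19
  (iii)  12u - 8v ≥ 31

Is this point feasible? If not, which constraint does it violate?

Constraint (iii): 12u - 8v = 24, which is not ≥ 31. All other constraints are satisfied.

not feasible — violates (iii)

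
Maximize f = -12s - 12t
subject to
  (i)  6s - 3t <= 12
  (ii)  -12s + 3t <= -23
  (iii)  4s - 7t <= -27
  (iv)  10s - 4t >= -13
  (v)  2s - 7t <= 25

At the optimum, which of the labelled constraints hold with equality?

Corner points and f = -12s - 12t:
  (11/2, 7) → f = -150
  (121/36, 52/9) → f = -329/3
  (131/18, 193/9) → f = -1034/3
The feasible region is unbounded (it extends along (2, 5), (1, 2)), but f strictly decreases along every unbounded feasible direction, so there is no improving ray and the maximum is attained at a vertex.

The maximum is at (121/36, 52/9). Substituting into each constraint, equality holds for (ii) and (iii); the remaining constraints have slack.

(ii) and (iii)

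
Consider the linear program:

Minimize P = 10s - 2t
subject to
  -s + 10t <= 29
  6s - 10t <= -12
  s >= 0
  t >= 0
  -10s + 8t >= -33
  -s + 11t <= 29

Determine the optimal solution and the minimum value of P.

Feasible corners and P = 10s - 2t:
  (0, 6/5) → P = -12/5
  (79/28, 81/28) → P = 157/7
  (0, 29/11) → P = -58/11

The binding constraints are s = 0 and -s + 11t = 29.
Solving simultaneously gives s = 0, t = 29/11.

s = 0, t = 29/11, minimum P = -58/11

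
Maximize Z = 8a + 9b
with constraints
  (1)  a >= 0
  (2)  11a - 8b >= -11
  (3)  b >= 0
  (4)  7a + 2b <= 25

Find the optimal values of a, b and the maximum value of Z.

a = 89/39, b = 176/39, maximum Z = 2296/39

Extreme points and Z = 8a + 9b:
  (0, 11/8) → Z = 99/8
  (0, 0) → Z = 0
  (89/39, 176/39) → Z = 2296/39
  (25/7, 0) → Z = 200/7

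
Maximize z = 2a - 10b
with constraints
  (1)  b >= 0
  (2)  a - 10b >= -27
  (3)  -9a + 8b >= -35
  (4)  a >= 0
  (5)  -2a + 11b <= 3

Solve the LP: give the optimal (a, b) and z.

At the optimal vertex, b = 0 and -9a + 8b = -35.
Solving simultaneously gives a = 35/9, b = 0.

a = 35/9, b = 0, maximum z = 70/9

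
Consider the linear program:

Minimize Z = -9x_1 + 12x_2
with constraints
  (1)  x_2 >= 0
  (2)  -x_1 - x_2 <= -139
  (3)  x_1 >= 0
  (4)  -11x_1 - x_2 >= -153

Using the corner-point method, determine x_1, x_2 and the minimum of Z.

x_1 = 7/5, x_2 = 688/5, minimum Z = 8193/5

Corner points and Z = -9x_1 + 12x_2:
  (0, 139) → Z = 1668
  (7/5, 688/5) → Z = 8193/5
  (0, 153) → Z = 1836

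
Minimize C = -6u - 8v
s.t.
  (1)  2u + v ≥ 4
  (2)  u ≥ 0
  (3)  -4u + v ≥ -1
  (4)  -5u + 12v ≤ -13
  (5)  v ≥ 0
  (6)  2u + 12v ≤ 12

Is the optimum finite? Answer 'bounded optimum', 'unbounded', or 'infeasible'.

infeasible

The boundaries -5u + 12v = -13 and v = 0 meet at (13/5, 0), but that point violates -4u + v ≥ -1. Every candidate vertex is excluded by some other constraint, so the feasible region is empty.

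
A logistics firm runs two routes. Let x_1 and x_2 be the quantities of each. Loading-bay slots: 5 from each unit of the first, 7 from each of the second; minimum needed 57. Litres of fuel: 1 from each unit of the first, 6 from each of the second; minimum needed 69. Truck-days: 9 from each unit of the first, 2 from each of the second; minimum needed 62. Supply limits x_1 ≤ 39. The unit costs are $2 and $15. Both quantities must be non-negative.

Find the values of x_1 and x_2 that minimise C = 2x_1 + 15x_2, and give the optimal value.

x_1 = 39, x_2 = 5, minimum C = 153

Corner points and C = 2x_1 + 15x_2:
  (0, 31) → C = 465
  (9/2, 43/4) → C = 681/4
  (39, 5) → C = 153
The feasible region is unbounded (it extends along (0, 1)), but C strictly increases along every unbounded feasible direction, so there is no improving ray and the minimum is attained at a vertex.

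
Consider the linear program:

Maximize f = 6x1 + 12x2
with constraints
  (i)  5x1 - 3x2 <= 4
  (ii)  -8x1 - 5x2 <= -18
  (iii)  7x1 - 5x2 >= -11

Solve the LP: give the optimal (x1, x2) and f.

x1 = 53/4, x2 = 83/4, maximum f = 657/2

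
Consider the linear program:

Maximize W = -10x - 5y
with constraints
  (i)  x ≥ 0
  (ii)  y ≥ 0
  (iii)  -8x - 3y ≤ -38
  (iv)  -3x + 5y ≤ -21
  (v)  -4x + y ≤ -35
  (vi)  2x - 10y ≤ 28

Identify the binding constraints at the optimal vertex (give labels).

(ii) and (v)

Extreme points and W = -10x - 5y:
  (35/4, 0) → W = -175/2
  (14, 0) → W = -140
  (154/17, 21/17) → W = -1645/17
The feasible region is unbounded (it extends along (5, 1), (5, 3)), but W strictly decreases along every unbounded feasible direction, so there is no improving ray and the maximum is attained at a vertex.

The maximum is at (35/4, 0). Substituting into each constraint, equality holds for (ii) and (v); the remaining constraints have slack.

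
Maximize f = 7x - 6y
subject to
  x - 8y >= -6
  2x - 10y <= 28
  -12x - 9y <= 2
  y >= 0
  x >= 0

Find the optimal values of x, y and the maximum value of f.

x = 142/3, y = 20/3, maximum f = 874/3

Feasible corners and f = 7x - 6y:
  (142/3, 20/3) → f = 874/3
  (0, 3/4) → f = -9/2
  (14, 0) → f = 98
  (0, 0) → f = 0

The optimum lies where x - 8y = -6 and 2x - 10y = 28.
Solving simultaneously gives x = 142/3, y = 20/3.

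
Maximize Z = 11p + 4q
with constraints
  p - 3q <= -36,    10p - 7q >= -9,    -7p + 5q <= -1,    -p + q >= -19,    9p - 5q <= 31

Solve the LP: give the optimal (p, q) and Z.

Feasible corners and Z = 11p + 4q:
  (183/16, 253/16) → Z = 3025/16
  (273/22, 355/22) → Z = 4423/22
  (15, 104/5) → Z = 1241/5

p = 15, q = 104/5, maximum Z = 1241/5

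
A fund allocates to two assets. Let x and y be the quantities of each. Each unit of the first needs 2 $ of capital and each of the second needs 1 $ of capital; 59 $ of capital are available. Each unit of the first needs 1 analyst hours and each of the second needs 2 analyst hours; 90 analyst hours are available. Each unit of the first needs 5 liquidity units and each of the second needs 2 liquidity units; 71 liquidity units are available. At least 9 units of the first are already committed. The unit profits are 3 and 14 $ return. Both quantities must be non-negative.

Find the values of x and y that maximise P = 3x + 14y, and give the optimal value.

Vertices and P = 3x + 14y:
  (71/5, 0) → P = 213/5
  (9, 0) → P = 27
  (9, 13) → P = 209

x = 9, y = 13, maximum P = 209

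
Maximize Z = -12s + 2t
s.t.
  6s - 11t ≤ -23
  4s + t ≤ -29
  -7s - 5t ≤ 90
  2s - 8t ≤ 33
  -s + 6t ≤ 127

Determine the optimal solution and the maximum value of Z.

s = -25, t = 17, maximum Z = 334

Vertices and Z = -12s + 2t:
  (-171/25, -41/25) → Z = 394/5
  (-1105/107, -379/107) → Z = 12502/107
  (-301/25, 479/25) → Z = 914/5
  (-25, 17) → Z = 334

The optimum lies where -7s - 5t = 90 and -s + 6t = 127.
Solving simultaneously gives s = -25, t = 17.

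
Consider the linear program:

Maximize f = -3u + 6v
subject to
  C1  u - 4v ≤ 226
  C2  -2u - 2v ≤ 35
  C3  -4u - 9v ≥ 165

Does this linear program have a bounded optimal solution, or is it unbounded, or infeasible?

Extreme points and f = -3u + 6v:
  (156/5, -487/10) → f = -1929/5
  (1374/25, -1069/25) → f = -10536/25
  (3/2, -19) → f = -237/2
The feasible region has finitely many vertices and no improving ray; the maximum is -237/2 at (3/2, -19).

bounded optimum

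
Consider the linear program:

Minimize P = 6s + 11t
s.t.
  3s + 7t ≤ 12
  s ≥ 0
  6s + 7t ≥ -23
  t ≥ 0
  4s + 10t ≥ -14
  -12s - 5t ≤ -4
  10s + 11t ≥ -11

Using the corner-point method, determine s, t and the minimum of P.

Feasible corners and P = 6s + 11t:
  (0, 12/7) → P = 132/7
  (4, 0) → P = 24
  (0, 4/5) → P = 44/5
  (1/3, 0) → P = 2

The optimum lies where t = 0 and -12s - 5t = -4.
Solving simultaneously gives s = 1/3, t = 0.

s = 1/3, t = 0, minimum P = 2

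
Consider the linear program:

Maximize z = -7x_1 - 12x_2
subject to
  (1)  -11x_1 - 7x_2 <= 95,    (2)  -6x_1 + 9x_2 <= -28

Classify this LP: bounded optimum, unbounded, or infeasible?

From the feasible point (-659/141, -878/141), moving in the direction (7, -11) keeps every constraint satisfied while z increases without bound.

unbounded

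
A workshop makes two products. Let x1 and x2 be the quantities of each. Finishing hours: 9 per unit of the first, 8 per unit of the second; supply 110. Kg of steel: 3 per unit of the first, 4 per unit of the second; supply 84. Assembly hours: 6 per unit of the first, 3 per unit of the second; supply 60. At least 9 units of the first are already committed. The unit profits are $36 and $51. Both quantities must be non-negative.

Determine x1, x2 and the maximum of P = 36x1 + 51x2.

x1 = 9, x2 = 2, maximum P = 426

Corner points and P = 36x1 + 51x2:
  (10, 0) → P = 360
  (9, 0) → P = 324
  (9, 2) → P = 426

At the optimal vertex, 6x1 + 3x2 = 60 and x1 = 9.
Solving simultaneously gives x1 = 9, x2 = 2.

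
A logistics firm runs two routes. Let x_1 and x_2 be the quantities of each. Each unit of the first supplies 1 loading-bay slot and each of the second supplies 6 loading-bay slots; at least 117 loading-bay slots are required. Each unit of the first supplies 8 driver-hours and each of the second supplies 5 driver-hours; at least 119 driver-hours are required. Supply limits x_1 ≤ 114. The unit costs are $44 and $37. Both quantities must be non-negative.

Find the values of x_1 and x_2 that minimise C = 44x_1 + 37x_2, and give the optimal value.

x_1 = 3, x_2 = 19, minimum C = 835

Extreme points and C = 44x_1 + 37x_2:
  (0, 119/5) → C = 4403/5
  (3, 19) → C = 835
  (114, 1/2) → C = 10069/2
The feasible region is unbounded (it extends along (0, 1)), but C strictly increases along every unbounded feasible direction, so there is no improving ray and the minimum is attained at a vertex.

The binding constraints are x_1 + 6x_2 = 117 and 8x_1 + 5x_2 = 119.
Solving simultaneously gives x_1 = 3, x_2 = 19.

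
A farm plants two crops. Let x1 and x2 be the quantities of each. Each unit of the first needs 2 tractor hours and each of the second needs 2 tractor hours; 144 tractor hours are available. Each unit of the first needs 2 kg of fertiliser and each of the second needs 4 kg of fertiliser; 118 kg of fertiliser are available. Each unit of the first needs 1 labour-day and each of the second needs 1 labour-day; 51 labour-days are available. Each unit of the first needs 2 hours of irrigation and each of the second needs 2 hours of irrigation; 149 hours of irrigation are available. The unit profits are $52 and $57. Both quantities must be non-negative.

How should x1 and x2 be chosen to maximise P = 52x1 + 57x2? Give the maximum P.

x1 = 43, x2 = 8, maximum P = 2692

Feasible corners and P = 52x1 + 57x2:
  (0, 0) → P = 0
  (0, 59/2) → P = 3363/2
  (51, 0) → P = 2652
  (43, 8) → P = 2692

The binding constraints are 2x1 + 4x2 = 118 and x1 + x2 = 51.
Solving simultaneously gives x1 = 43, x2 = 8.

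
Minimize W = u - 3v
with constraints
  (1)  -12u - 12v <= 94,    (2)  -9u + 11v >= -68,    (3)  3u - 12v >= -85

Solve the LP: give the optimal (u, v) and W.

Feasible corners and W = u - 3v:
  (-109/120, -277/40) → W = 298/15
  (-179/15, 41/10) → W = -727/30
  (1751/75, 323/25) → W = -1156/75

The binding constraints are -12u - 12v = 94 and 3u - 12v = -85.
Solving simultaneously gives u = -179/15, v = 41/10.

u = -179/15, v = 41/10, minimum W = -727/30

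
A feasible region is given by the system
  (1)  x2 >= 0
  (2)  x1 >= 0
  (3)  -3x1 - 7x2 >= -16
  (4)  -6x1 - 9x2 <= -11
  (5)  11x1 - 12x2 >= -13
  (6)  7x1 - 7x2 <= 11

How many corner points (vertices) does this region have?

The feasible vertices (each the meet of two boundaries and inside every other half-plane) are:
  (101/113, 215/113)
  (27/10, 79/70)
  (5/57, 199/171)
  (176/105, 11/105)

4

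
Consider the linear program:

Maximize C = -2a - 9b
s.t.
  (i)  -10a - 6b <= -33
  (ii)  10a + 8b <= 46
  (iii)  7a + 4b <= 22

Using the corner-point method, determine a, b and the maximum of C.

Feasible corners and C = -2a - 9b:
  (-3/5, 13/2) → C = -573/10
  (0, 11/2) → C = -99/2
  (-1/2, 51/8) → C = -451/8

At the optimal vertex, -10a - 6b = -33 and 7a + 4b = 22.
Solving simultaneously gives a = 0, b = 11/2.

a = 0, b = 11/2, maximum C = -99/2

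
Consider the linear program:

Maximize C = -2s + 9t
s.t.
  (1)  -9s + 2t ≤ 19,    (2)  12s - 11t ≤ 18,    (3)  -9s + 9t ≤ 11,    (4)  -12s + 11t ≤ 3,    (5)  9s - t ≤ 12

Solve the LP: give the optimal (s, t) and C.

s = 45/29, t = 57/29, maximum C = 423/29

Feasible corners and C = -2s + 9t:
  (-49/15, -26/5) → C = -604/15
  (-203/75, -67/25) → C = -1403/75
  (38/29, -6/29) → C = -130/29
  (45/29, 57/29) → C = 423/29

The optimum lies where -12s + 11t = 3 and 9s - t = 12.
Solving simultaneously gives s = 45/29, t = 57/29.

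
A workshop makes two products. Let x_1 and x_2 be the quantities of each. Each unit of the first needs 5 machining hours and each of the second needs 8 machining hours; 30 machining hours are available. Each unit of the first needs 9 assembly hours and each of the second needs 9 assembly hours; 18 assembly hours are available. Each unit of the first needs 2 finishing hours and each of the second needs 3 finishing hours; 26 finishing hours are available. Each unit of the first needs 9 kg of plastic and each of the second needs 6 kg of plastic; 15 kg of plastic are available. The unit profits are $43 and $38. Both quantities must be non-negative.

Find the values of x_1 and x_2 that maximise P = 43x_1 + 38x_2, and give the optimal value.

x_1 = 1, x_2 = 1, maximum P = 81

Corner points and P = 43x_1 + 38x_2:
  (0, 0) → P = 0
  (0, 2) → P = 76
  (5/3, 0) → P = 215/3
  (1, 1) → P = 81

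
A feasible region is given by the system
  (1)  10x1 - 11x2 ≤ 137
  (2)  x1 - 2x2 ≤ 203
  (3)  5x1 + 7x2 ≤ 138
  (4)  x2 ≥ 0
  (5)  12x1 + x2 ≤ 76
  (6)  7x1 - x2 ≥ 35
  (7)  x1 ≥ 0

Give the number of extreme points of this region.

Of the 21 pairwise boundary intersections, those satisfying every inequality are:
  (19/3, 0)
  (5, 0)
  (111/19, 112/19)

3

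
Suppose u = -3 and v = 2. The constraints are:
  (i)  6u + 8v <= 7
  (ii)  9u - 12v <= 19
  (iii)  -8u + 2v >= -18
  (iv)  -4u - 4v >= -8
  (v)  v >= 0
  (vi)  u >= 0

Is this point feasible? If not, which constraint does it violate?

Constraint (vi): u = -3, which is not ≥ 0. All other constraints are satisfied.

not feasible — violates (vi)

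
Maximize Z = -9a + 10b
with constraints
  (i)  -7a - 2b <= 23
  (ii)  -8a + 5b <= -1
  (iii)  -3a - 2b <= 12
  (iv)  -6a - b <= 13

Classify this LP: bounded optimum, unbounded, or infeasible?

From the feasible point (-32/19, -55/19), moving in the direction (5, 8) keeps every constraint satisfied while Z increases without bound.

unbounded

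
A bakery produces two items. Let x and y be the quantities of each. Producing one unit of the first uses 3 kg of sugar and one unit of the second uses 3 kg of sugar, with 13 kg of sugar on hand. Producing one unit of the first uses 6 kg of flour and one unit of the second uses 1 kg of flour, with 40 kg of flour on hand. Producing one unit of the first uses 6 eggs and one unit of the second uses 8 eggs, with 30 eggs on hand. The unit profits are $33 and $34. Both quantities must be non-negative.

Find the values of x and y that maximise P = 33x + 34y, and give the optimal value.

Vertices and P = 33x + 34y:
  (0, 0) → P = 0
  (0, 15/4) → P = 255/2
  (13/3, 0) → P = 143
  (7/3, 2) → P = 145

x = 7/3, y = 2, maximum P = 145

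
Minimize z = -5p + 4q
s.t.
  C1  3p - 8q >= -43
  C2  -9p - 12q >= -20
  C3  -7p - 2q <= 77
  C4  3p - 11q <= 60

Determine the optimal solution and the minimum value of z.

p = 188/27, q = -32/9, minimum z = -1324/27

Extreme points and z = -5p + 4q:
  (-89/27, 149/36) → z = 892/27
  (-351/31, 35/31) → z = 1895/31
  (188/27, -32/9) → z = -1324/27
  (-727/83, -651/83) → z = 1031/83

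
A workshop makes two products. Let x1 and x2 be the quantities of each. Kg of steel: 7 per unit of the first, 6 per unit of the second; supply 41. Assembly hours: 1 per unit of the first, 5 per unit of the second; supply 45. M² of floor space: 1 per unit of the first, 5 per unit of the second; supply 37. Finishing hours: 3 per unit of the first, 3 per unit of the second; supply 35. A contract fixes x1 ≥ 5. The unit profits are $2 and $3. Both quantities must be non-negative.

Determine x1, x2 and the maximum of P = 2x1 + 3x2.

Corner points and P = 2x1 + 3x2:
  (41/7, 0) → P = 82/7
  (5, 0) → P = 10
  (5, 1) → P = 13

At the optimal vertex, 7x1 + 6x2 = 41 and x1 = 5.
Solving simultaneously gives x1 = 5, x2 = 1.

x1 = 5, x2 = 1, maximum P = 13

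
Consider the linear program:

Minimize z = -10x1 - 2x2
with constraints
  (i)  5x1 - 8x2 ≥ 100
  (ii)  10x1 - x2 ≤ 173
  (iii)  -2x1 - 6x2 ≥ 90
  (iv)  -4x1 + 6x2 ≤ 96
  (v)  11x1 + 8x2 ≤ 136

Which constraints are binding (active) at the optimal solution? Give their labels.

(ii) and (iii)

Vertices and z = -10x1 - 2x2:
  (-60/23, -325/23) → z = 1250/23
  (-684, -440) → z = 7720
  (474/31, -623/31) → z = -3494/31
The feasible region is unbounded (it extends along (-1, -10), (-3, -2)), but z strictly increases along every unbounded feasible direction, so there is no improving ray and the minimum is attained at a vertex.

The minimum is at (474/31, -623/31). Substituting into each constraint, equality holds for (ii) and (iii); the remaining constraints have slack.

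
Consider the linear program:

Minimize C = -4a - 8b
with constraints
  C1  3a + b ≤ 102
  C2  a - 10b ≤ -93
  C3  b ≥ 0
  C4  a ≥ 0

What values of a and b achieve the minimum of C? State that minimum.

Feasible corners and C = -4a - 8b:
  (927/31, 381/31) → C = -6756/31
  (0, 102) → C = -816
  (0, 93/10) → C = -372/5

The binding constraints are 3a + b = 102 and a = 0.
Solving simultaneously gives a = 0, b = 102.

a = 0, b = 102, minimum C = -816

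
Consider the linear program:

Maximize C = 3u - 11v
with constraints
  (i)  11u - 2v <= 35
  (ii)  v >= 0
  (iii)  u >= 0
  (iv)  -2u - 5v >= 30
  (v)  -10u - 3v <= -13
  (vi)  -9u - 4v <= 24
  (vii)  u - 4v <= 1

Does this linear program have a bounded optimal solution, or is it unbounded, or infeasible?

The boundaries 11u - 2v = 35 and u - 4v = 1 meet at (23/7, 4/7), but that point violates -2u - 5v ≥ 30. Every candidate vertex is excluded by some other constraint, so the feasible region is empty.

infeasible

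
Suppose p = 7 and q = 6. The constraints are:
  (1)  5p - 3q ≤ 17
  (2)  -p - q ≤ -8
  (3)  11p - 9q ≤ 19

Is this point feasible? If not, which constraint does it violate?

Constraint (3): 11p - 9q = 23, which is not ≤ 19. All other constraints are satisfied.

not feasible — violates (3)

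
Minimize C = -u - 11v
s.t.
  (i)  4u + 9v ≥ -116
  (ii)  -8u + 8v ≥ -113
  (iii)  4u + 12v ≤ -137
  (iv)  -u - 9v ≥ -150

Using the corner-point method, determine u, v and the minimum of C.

u = -53/4, v = -7, minimum C = 361/4

Vertices and C = -u - 11v:
  (89/104, -345/26) → C = 15091/104
  (-53/4, -7) → C = 361/4
  (65/32, -387/32) → C = 131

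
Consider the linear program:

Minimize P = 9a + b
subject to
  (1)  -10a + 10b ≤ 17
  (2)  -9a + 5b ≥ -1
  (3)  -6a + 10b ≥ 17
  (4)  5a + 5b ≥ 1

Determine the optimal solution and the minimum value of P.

a = 0, b = 17/10, minimum P = 17/10

Vertices and P = 9a + b:
  (19/8, 163/40) → P = 509/20
  (0, 17/10) → P = 17/10
  (19/12, 53/20) → P = 169/10

The optimum lies where -10a + 10b = 17 and -6a + 10b = 17.
Solving simultaneously gives a = 0, b = 17/10.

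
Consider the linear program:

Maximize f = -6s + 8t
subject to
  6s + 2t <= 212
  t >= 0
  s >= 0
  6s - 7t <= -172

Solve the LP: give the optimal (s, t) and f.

Corner points and f = -6s + 8t:
  (0, 106) → f = 848
  (190/9, 128/3) → f = 644/3
  (0, 172/7) → f = 1376/7

The binding constraints are 6s + 2t = 212 and s = 0.
Solving simultaneously gives s = 0, t = 106.

s = 0, t = 106, maximum f = 848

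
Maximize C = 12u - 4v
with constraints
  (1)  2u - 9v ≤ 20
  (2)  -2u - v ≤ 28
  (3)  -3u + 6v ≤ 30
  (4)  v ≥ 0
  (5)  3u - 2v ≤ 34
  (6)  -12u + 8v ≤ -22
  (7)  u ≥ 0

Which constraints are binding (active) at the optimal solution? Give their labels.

Corner points and C = 12u - 4v:
  (10, 0) → C = 120
  (266/23, 8/23) → C = 3160/23
  (22, 16) → C = 200
  (31/4, 71/8) → C = 115/2
  (11/6, 0) → C = 22

The maximum is at (22, 16). Substituting into each constraint, equality holds for (3) and (5); the remaining constraints have slack.

(3) and (5)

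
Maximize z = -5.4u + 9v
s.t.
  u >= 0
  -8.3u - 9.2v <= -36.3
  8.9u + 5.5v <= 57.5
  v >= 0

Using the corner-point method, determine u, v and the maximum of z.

u = 0, v = 115/11, maximum z = 1035/11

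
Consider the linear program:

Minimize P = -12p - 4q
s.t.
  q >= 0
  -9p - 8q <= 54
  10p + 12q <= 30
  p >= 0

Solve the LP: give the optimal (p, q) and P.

Corner points and P = -12p - 4q:
  (3, 0) → P = -36
  (0, 0) → P = 0
  (0, 5/2) → P = -10

The binding constraints are q = 0 and 10p + 12q = 30.
Solving simultaneously gives p = 3, q = 0.

p = 3, q = 0, minimum P = -36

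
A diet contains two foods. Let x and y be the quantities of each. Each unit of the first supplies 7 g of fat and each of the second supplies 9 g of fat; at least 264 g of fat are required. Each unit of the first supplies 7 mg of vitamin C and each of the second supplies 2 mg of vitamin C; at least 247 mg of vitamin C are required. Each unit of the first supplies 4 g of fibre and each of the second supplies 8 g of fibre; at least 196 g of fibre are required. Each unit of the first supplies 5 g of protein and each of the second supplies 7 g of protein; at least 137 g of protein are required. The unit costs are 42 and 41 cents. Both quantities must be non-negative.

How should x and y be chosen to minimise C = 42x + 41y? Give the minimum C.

Corner points and C = 42x + 41y:
  (0, 247/2) → C = 10127/2
  (49, 0) → C = 2058
  (33, 8) → C = 1714
The feasible region is unbounded (it extends along (0, 1), (1, 0)), but C strictly increases along every unbounded feasible direction, so there is no improving ray and the minimum is attained at a vertex.

The optimum lies where 7x + 2y = 247 and 4x + 8y = 196.
Solving simultaneously gives x = 33, y = 8.

x = 33, y = 8, minimum C = 1714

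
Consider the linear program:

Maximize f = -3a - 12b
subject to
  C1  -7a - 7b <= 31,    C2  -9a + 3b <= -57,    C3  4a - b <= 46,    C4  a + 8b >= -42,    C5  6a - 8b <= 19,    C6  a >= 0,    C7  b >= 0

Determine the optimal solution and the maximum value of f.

a = 133/18, b = 19/6, maximum f = -361/6

Vertices and f = -3a - 12b:
  (27, 62) → f = -825
  (133/18, 19/6) → f = -361/6
  (349/26, 100/13) → f = -3447/26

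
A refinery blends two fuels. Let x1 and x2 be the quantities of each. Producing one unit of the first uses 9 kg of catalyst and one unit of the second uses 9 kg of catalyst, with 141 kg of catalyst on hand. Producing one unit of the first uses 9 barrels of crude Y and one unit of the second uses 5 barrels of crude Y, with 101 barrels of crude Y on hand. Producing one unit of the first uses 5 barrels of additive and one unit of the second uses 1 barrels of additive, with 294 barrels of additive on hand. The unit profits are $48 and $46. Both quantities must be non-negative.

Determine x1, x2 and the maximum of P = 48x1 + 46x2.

Extreme points and P = 48x1 + 46x2:
  (0, 0) → P = 0
  (0, 47/3) → P = 2162/3
  (101/9, 0) → P = 1616/3
  (17/3, 10) → P = 732

The optimum lies where 9x1 + 9x2 = 141 and 9x1 + 5x2 = 101.
Solving simultaneously gives x1 = 17/3, x2 = 10.

x1 = 17/3, x2 = 10, maximum P = 732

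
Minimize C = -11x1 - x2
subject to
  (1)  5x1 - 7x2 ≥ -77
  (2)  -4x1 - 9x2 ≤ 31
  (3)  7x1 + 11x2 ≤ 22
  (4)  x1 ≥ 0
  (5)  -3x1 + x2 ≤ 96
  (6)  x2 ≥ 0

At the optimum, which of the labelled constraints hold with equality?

(3) and (6)

Extreme points and C = -11x1 - x2:
  (0, 2) → C = -2
  (22/7, 0) → C = -242/7
  (0, 0) → C = 0

The minimum is at (22/7, 0). Substituting into each constraint, equality holds for (3) and (6); the remaining constraints have slack.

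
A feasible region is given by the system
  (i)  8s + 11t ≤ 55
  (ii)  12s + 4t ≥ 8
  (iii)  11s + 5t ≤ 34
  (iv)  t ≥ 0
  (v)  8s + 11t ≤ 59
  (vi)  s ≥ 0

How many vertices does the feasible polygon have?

The feasible vertices (each the meet of two boundaries and inside every other half-plane) are:
  (11/9, 37/9)
  (0, 5)
  (2/3, 0)
  (0, 2)
  (34/11, 0)

5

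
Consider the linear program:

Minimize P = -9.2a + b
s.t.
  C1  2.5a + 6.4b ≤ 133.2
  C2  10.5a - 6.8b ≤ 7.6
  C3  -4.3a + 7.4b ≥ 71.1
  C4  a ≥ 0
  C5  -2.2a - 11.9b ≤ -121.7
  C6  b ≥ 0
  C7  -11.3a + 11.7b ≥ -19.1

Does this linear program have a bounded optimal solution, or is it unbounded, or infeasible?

Extreme points and P = -9.2a + b:
  (4772/421, 6898/421) → P = -185022/2105
  (0, 20.8125) → P = 20.8125
  (26986/2423, 77923/4846) → P = -2093097/24230
  (5449/6745, 67973/6745) → P = 89211/33725
  (0, 1217/119) → P = 1217/119
The feasible region has finitely many vertices and no improving ray; the minimum is -185022/2105 at (4772/421, 6898/421).

bounded optimum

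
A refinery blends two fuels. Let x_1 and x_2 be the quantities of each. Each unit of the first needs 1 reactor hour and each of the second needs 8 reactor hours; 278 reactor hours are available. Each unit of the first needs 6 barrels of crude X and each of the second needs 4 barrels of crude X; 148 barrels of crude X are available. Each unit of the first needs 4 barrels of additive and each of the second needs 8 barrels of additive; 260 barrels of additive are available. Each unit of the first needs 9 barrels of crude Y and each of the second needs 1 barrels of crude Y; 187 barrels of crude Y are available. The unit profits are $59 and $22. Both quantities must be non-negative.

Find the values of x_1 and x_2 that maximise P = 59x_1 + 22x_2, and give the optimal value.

Corner points and P = 59x_1 + 22x_2:
  (0, 0) → P = 0
  (0, 65/2) → P = 715
  (187/9, 0) → P = 11033/9
  (9/2, 121/4) → P = 931
  (20, 7) → P = 1334

The binding constraints are 6x_1 + 4x_2 = 148 and 9x_1 + x_2 = 187.
Solving simultaneously gives x_1 = 20, x_2 = 7.

x_1 = 20, x_2 = 7, maximum P = 1334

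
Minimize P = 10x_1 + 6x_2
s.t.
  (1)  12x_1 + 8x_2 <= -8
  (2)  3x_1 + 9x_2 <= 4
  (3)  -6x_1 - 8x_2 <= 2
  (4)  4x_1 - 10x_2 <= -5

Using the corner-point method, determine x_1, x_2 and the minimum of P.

x_1 = -5/3, x_2 = 1, minimum P = -32/3

Feasible corners and P = 10x_1 + 6x_2:
  (-26/21, 6/7) → P = -152/21
  (-1, 1/2) → P = -7
  (-5/3, 1) → P = -32/3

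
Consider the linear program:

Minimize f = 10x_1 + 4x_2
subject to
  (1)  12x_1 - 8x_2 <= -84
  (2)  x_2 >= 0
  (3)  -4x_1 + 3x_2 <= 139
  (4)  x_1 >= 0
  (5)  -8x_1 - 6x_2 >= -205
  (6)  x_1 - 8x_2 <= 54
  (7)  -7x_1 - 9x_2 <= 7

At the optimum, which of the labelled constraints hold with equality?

(1) and (4)

Vertices and f = 10x_1 + 4x_2:
  (0, 21/2) → f = 42
  (142/17, 783/34) → f = 2986/17
  (0, 205/6) → f = 410/3

The minimum is at (0, 21/2). Substituting into each constraint, equality holds for (1) and (4); the remaining constraints have slack.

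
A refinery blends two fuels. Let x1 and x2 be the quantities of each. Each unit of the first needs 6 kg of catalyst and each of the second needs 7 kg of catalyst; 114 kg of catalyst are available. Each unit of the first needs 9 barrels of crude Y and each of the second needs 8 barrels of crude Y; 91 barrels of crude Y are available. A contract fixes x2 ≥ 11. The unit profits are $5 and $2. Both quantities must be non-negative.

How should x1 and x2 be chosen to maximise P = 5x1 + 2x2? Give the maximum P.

Vertices and P = 5x1 + 2x2:
  (0, 91/8) → P = 91/4
  (0, 11) → P = 22
  (1/3, 11) → P = 71/3

The binding constraints are 9x1 + 8x2 = 91 and x2 = 11.
Solving simultaneously gives x1 = 1/3, x2 = 11.

x1 = 1/3, x2 = 11, maximum P = 71/3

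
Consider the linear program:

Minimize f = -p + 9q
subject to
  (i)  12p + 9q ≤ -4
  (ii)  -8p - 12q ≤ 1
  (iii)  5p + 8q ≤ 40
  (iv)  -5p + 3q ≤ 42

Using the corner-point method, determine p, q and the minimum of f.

Extreme points and f = -p + 9q:
  (-13/24, 5/18) → f = 73/24
  (-130/27, 484/81) → f = 1582/27
  (-169/28, 331/84) → f = 83/2

At the optimal vertex, 12p + 9q = -4 and -8p - 12q = 1.
Solving simultaneously gives p = -13/24, q = 5/18.

p = -13/24, q = 5/18, minimum f = 73/24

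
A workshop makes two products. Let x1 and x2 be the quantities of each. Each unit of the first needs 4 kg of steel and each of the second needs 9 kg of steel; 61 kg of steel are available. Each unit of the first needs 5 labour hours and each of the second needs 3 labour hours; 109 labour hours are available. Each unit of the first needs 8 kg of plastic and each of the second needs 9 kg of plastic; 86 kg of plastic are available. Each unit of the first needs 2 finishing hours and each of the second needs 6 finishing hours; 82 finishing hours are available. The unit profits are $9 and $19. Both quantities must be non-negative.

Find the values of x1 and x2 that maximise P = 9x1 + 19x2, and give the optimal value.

Extreme points and P = 9x1 + 19x2:
  (0, 0) → P = 0
  (0, 61/9) → P = 1159/9
  (43/4, 0) → P = 387/4
  (25/4, 4) → P = 529/4

x1 = 25/4, x2 = 4, maximum P = 529/4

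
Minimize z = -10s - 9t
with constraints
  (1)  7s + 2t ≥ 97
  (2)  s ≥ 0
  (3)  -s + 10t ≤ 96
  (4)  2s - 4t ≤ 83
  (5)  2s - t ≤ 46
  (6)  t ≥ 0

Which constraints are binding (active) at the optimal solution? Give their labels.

Vertices and z = -10s - 9t:
  (389/36, 769/72) → z = -14701/72
  (97/7, 0) → z = -970/7
  (556/19, 238/19) → z = -7702/19
  (23, 0) → z = -230

The minimum is at (556/19, 238/19). Substituting into each constraint, equality holds for (3) and (5); the remaining constraints have slack.

(3) and (5)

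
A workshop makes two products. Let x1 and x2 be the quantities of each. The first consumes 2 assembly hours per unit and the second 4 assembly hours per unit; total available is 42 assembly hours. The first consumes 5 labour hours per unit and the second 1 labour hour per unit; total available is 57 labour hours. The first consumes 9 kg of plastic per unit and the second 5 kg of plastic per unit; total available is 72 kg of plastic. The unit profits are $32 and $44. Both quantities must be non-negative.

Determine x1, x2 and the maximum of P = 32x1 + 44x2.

Vertices and P = 32x1 + 44x2:
  (0, 0) → P = 0
  (0, 21/2) → P = 462
  (8, 0) → P = 256
  (3, 9) → P = 492

x1 = 3, x2 = 9, maximum P = 492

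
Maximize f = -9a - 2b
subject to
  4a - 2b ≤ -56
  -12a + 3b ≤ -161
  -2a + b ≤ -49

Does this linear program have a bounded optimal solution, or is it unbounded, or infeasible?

Constraints 4a - 2b ≤ -56 and -2a + b ≤ -49 have parallel boundaries but demand opposite sides — no point can satisfy both, so the region is empty.

infeasible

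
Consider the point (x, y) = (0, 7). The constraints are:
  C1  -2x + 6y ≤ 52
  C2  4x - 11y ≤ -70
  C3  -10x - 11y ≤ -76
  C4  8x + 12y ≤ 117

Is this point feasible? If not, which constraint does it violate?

C1: 42 ≤ 52 ✓
C2: -77 ≤ -70 ✓
C3: -77 ≤ -76 ✓
C4: 84 ≤ 117 ✓

feasible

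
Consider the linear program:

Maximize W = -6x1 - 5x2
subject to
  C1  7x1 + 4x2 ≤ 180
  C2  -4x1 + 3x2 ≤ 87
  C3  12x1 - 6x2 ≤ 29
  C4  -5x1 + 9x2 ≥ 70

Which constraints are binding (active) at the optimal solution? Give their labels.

Extreme points and W = -6x1 - 5x2:
  (192/37, 1329/37) → W = -7797/37
  (598/45, 1957/90) → W = -16961/90
  (-191/7, -155/21) → W = 4213/21
  (227/26, 985/78) → W = -9011/78

The maximum is at (-191/7, -155/21). Substituting into each constraint, equality holds for C2 and C4; the remaining constraints have slack.

C2 and C4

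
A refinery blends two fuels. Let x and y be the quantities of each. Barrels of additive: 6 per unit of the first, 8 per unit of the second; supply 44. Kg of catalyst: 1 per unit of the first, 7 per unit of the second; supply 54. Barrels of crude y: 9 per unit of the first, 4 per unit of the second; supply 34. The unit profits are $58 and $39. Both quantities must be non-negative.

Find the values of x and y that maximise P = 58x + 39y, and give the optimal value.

x = 2, y = 4, maximum P = 272

The binding constraints are 6x + 8y = 44 and 9x + 4y = 34.
Solving simultaneously gives x = 2, y = 4.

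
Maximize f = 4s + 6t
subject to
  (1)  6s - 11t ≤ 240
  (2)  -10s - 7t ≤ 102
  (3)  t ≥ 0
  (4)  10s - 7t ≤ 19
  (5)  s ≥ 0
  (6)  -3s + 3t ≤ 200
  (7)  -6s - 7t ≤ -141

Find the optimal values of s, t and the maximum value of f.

At the optimal vertex, 10s - 7t = 19 and -3s + 3t = 200.
Solving simultaneously gives s = 1457/9, t = 2057/9.

s = 1457/9, t = 2057/9, maximum f = 18170/9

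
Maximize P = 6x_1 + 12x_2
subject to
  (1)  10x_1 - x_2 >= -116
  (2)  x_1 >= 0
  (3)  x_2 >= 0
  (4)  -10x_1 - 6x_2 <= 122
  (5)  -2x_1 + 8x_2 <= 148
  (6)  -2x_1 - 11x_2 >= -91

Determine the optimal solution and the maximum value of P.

Vertices and P = 6x_1 + 12x_2:
  (0, 0) → P = 0
  (0, 91/11) → P = 1092/11
  (91/2, 0) → P = 273

x_1 = 91/2, x_2 = 0, maximum P = 273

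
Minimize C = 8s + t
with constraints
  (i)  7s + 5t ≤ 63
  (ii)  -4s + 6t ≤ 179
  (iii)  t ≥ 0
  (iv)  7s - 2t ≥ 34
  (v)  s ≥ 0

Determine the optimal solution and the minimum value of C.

s = 34/7, t = 0, minimum C = 272/7

Extreme points and C = 8s + t:
  (9, 0) → C = 72
  (296/49, 29/7) → C = 2571/49
  (34/7, 0) → C = 272/7

The binding constraints are t = 0 and 7s - 2t = 34.
Solving simultaneously gives s = 34/7, t = 0.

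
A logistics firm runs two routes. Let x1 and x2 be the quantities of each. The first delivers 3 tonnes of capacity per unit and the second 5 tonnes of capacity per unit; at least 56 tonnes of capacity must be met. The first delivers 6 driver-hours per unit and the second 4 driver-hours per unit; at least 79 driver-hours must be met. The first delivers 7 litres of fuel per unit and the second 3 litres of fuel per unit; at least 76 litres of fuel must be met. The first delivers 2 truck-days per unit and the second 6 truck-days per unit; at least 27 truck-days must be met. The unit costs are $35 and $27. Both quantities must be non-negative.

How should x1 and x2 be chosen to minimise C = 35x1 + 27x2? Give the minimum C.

x1 = 19/2, x2 = 11/2, minimum C = 481

Corner points and C = 35x1 + 27x2:
  (0, 76/3) → C = 684
  (56/3, 0) → C = 1960/3
  (19/2, 11/2) → C = 481
  (67/10, 97/10) → C = 2482/5
The feasible region is unbounded (it extends along (0, 1), (1, 0)), but C strictly increases along every unbounded feasible direction, so there is no improving ray and the minimum is attained at a vertex.

At the optimal vertex, 3x1 + 5x2 = 56 and 6x1 + 4x2 = 79.
Solving simultaneously gives x1 = 19/2, x2 = 11/2.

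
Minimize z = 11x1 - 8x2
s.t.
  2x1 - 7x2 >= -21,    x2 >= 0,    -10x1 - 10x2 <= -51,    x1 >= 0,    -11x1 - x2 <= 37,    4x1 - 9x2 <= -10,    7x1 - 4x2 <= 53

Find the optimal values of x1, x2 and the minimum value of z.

x1 = 49/30, x2 = 52/15, minimum z = -293/30

Extreme points and z = 11x1 - 8x2:
  (49/30, 52/15) → z = -293/30
  (455/41, 253/41) → z = 2981/41
  (359/130, 152/65) → z = 1517/130
  (11, 6) → z = 73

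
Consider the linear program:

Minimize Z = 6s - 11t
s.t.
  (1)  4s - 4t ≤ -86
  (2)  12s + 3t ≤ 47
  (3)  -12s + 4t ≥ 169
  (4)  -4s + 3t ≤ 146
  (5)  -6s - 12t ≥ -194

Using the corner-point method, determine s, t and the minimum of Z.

Extreme points and Z = 6s - 11t:
  (-83/8, 89/8) → Z = -1477/8
  (-163/2, -60) → Z = 171
  (-313/42, 557/28) → Z = -7379/28
  (-195/11, 826/33) → Z = -12596/33

The optimum lies where -4s + 3t = 146 and -6s - 12t = -194.
Solving simultaneously gives s = -195/11, t = 826/33.

s = -195/11, t = 826/33, minimum Z = -12596/33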